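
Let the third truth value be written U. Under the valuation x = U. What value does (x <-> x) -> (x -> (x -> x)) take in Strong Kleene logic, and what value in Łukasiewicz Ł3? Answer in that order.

In Strong Kleene logic: x <-> x = U <-> U = U
x -> x = U -> U = U  [~U | U]
x -> (x -> x) = U -> U = U
(x <-> x) -> (x -> (x -> x)) = U -> U = U
In Łukasiewicz Ł3: x <-> x = U <-> U = true
x -> x = U -> U = true
x -> (x -> x) = U -> true = true
(x <-> x) -> (x -> (x -> x)) = true -> true = true
They differ because Strong Kleene logic and Łukasiewicz Ł3 treat U differently under implication.

U; true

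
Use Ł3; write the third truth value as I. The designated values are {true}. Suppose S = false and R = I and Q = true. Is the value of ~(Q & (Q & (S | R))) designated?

S | R = false | I = I
Q & (S | R) = true & I = I
Q & (Q & (S | R)) = true & I = I
~(Q & (Q & (S | R))) = ~I = I
I ∉ {true}.

No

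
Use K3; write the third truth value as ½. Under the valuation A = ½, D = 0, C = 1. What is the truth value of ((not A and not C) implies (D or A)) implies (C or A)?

not A = not ½ = ½
not C = not 1 = 0
not A and not C = ½ and 0 = 0
D or A = 0 or ½ = ½
(not A and not C) implies (D or A) = 0 implies ½ = 1  [not 0 or ½]
C or A = 1 or ½ = 1
((not A and not C) implies (D or A)) implies (C or A) = 1 implies 1 = 1

1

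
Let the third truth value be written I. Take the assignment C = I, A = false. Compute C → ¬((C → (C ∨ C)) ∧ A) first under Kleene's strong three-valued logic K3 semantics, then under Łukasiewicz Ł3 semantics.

true; true

In Kleene's strong three-valued logic K3: C ∨ C = I ∨ I = I
C → (C ∨ C) = I → I = I  [¬I ∨ I]
(C → (C ∨ C)) ∧ A = I ∧ false = false
¬((C → (C ∨ C)) ∧ A) = ¬false = true
C → ¬((C → (C ∨ C)) ∧ A) = I → true = true
In Łukasiewicz Ł3: C ∨ C = I ∨ I = I
C → (C ∨ C) = I → I = true  [min(1, 1−½+½)]
(C → (C ∨ C)) ∧ A = true ∧ false = false
¬((C → (C ∨ C)) ∧ A) = ¬false = true
C → ¬((C → (C ∨ C)) ∧ A) = I → true = true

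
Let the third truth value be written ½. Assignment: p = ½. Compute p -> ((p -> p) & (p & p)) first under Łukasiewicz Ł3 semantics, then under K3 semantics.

In Łukasiewicz Ł3: p -> p = ½ -> ½ = True  [min(1, 1−½+½)]
p & p = ½ & ½ = ½
(p -> p) & (p & p) = True & ½ = ½
p -> ((p -> p) & (p & p)) = ½ -> ½ = True
In K3: p -> p = ½ -> ½ = ½  [~½ | ½]
p & p = ½ & ½ = ½
(p -> p) & (p & p) = ½ & ½ = ½
p -> ((p -> p) & (p & p)) = ½ -> ½ = ½
They differ because Łukasiewicz Ł3 and K3 treat ½ differently under implication.

True; ½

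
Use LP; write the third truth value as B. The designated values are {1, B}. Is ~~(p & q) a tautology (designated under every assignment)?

No

Countermodel: p=1, q=0 gives 0, which is not designated.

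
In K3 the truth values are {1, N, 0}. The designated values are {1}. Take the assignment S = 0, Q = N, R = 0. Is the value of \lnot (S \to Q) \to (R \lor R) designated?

Yes

S \to Q = 0 \to N = 1  [\lnot 0 \lor N]
\lnot (S \to Q) = \lnot 1 = 0
R \lor R = 0 \lor 0 = 0
\lnot (S \to Q) \to (R \lor R) = 0 \to 0 = 1
1 ∈ {1}.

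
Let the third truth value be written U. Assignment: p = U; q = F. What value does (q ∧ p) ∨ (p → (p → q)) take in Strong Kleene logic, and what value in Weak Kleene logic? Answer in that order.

U; U

In Strong Kleene logic: q ∧ p = F ∧ U = F
p → q = U → F = U  [¬U ∨ F]
p → (p → q) = U → U = U
(q ∧ p) ∨ (p → (p → q)) = F ∨ U = U
In Weak Kleene logic: q ∧ p = F ∧ U = U
p → q = U → F = U
p → (p → q) = U → U = U
(q ∧ p) ∨ (p → (p → q)) = U ∨ U = U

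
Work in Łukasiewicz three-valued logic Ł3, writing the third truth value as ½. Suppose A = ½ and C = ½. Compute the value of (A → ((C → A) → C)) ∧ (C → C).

1

C → A = ½ → ½ = 1  [min(1, 1−½+½)]
(C → A) → C = 1 → ½ = ½
A → ((C → A) → C) = ½ → ½ = 1
C → C = ½ → ½ = 1
(A → ((C → A) → C)) ∧ (C → C) = 1 ∧ 1 = 1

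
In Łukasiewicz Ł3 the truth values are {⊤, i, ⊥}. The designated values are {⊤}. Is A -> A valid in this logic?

Yes

Every assignment of A over {⊤, i, ⊥} gives a value in {⊤}.
In particular, with A=i: A -> A = ⊤.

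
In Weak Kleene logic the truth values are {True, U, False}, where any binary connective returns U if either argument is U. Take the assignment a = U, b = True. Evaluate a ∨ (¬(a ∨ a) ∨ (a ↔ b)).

a ∨ a = U ∨ U = U
¬(a ∨ a) = ¬U = U
a ↔ b = U ↔ True = U
¬(a ∨ a) ∨ (a ↔ b) = U ∨ U = U
a ∨ (¬(a ∨ a) ∨ (a ↔ b)) = U ∨ U = U

U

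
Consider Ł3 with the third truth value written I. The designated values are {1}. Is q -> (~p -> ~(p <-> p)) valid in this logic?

Countermodel: q=1, p=I gives I, which is not designated.

No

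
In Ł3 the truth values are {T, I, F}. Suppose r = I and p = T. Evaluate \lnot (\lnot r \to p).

\lnot r = \lnot I = I
\lnot r \to p = I \to T = T  [min(1, 1−½+1)]
\lnot (\lnot r \to p) = \lnot T = F

F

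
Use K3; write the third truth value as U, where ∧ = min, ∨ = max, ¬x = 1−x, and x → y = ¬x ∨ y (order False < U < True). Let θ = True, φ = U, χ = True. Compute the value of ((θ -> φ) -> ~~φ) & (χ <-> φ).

θ -> φ = True -> U = U  [~True | U]
~φ = ~U = U
~~φ = ~U = U
(θ -> φ) -> ~~φ = U -> U = U
χ <-> φ = True <-> U = U
((θ -> φ) -> ~~φ) & (χ <-> φ) = U & U = U

U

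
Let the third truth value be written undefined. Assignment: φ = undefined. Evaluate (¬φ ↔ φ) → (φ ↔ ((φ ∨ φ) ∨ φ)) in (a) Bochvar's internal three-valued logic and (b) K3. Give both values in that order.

undefined; undefined

In Bochvar's internal three-valued logic: ¬φ = ¬undefined = undefined
¬φ ↔ φ = undefined ↔ undefined = undefined
φ ∨ φ = undefined ∨ undefined = undefined
(φ ∨ φ) ∨ φ = undefined ∨ undefined = undefined
φ ↔ ((φ ∨ φ) ∨ φ) = undefined ↔ undefined = undefined
(¬φ ↔ φ) → (φ ↔ ((φ ∨ φ) ∨ φ)) = undefined → undefined = undefined  [any arg is the third value ⇒ result is the third value]
In K3: ¬φ = ¬undefined = undefined
¬φ ↔ φ = undefined ↔ undefined = undefined
φ ∨ φ = undefined ∨ undefined = undefined
(φ ∨ φ) ∨ φ = undefined ∨ undefined = undefined
φ ↔ ((φ ∨ φ) ∨ φ) = undefined ↔ undefined = undefined
(¬φ ↔ φ) → (φ ↔ ((φ ∨ φ) ∨ φ)) = undefined → undefined = undefined  [¬undefined ∨ undefined]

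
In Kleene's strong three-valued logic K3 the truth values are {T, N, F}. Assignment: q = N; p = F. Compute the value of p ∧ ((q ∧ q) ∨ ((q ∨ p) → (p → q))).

F

q ∧ q = N ∧ N = N
q ∨ p = N ∨ F = N
p → q = F → N = T
(q ∨ p) → (p → q) = N → T = T
(q ∧ q) ∨ ((q ∨ p) → (p → q)) = N ∨ T = T
p ∧ ((q ∧ q) ∨ ((q ∨ p) → (p → q))) = F ∧ T = F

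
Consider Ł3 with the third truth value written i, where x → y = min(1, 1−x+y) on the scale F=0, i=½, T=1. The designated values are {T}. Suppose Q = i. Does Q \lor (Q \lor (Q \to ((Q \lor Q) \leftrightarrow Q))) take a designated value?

Yes

Q \lor Q = i \lor i = i
(Q \lor Q) \leftrightarrow Q = i \leftrightarrow i = T  [1 − |½−½|]
Q \to ((Q \lor Q) \leftrightarrow Q) = i \to T = T
Q \lor (Q \to ((Q \lor Q) \leftrightarrow Q)) = i \lor T = T
Q \lor (Q \lor (Q \to ((Q \lor Q) \leftrightarrow Q))) = i \lor T = T
T ∈ {T}.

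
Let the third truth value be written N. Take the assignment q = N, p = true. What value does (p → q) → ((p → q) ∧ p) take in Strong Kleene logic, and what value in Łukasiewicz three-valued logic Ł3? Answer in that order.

N; true

In Strong Kleene logic: p → q = true → N = N  [¬true ∨ N]
p → q = true → N = N
(p → q) ∧ p = N ∧ true = N
(p → q) → ((p → q) ∧ p) = N → N = N
In Łukasiewicz three-valued logic Ł3: p → q = true → N = N
p → q = true → N = N
(p → q) ∧ p = N ∧ true = N
(p → q) → ((p → q) ∧ p) = N → N = true
They differ because Strong Kleene logic and Łukasiewicz three-valued logic Ł3 treat N differently under implication.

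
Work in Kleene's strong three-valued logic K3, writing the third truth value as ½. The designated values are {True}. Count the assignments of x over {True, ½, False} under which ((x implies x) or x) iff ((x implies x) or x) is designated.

2

x=True: True ✓
x=½: ½ ·
x=False: True ✓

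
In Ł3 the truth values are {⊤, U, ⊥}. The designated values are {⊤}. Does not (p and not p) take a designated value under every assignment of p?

Countermodel: p=U gives U, which is not designated.

No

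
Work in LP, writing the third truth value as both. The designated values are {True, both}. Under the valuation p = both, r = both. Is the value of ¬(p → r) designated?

Yes

p → r = both → both = both  [¬both ∨ both]
¬(p → r) = ¬both = both
both ∈ {True, both}.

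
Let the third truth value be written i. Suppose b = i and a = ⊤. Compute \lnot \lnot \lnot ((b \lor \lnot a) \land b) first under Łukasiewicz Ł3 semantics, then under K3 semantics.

i; i

In Łukasiewicz Ł3: \lnot a = \lnot ⊤ = ⊥
b \lor \lnot a = i \lor ⊥ = i
(b \lor \lnot a) \land b = i \land i = i
\lnot ((b \lor \lnot a) \land b) = \lnot i = i
\lnot \lnot ((b \lor \lnot a) \land b) = \lnot i = i
\lnot \lnot \lnot ((b \lor \lnot a) \land b) = \lnot i = i
In K3: \lnot a = \lnot ⊤ = ⊥
b \lor \lnot a = i \lor ⊥ = i
(b \lor \lnot a) \land b = i \land i = i
\lnot ((b \lor \lnot a) \land b) = \lnot i = i
\lnot \lnot ((b \lor \lnot a) \land b) = \lnot i = i
\lnot \lnot \lnot ((b \lor \lnot a) \land b) = \lnot i = i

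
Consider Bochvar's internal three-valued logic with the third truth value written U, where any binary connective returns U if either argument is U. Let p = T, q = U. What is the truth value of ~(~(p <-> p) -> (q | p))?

U

p <-> p = T <-> T = T
~(p <-> p) = ~T = F
q | p = U | T = U
~(p <-> p) -> (q | p) = F -> U = U  [any arg is the third value ⇒ result is the third value]
~(~(p <-> p) -> (q | p)) = ~U = U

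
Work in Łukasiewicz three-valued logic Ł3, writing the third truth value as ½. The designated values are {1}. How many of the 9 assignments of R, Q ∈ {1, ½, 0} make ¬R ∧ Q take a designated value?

1

Designated under: (R=0, Q=1).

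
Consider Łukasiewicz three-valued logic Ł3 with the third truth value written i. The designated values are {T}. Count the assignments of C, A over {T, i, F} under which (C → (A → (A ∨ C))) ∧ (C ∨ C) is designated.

3

Designated under: (C=T, A=T); (C=T, A=i); (C=T, A=F).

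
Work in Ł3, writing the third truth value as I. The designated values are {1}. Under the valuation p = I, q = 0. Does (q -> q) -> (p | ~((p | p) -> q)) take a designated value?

q -> q = 0 -> 0 = 1
p | p = I | I = I
(p | p) -> q = I -> 0 = I
~((p | p) -> q) = ~I = I
p | ~((p | p) -> q) = I | I = I
(q -> q) -> (p | ~((p | p) -> q)) = 1 -> I = I
I ∉ {1}.

No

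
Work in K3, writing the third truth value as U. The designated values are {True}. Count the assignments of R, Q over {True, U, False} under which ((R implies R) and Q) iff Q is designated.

Of the 9 assignments, 5 give a value in {True}.

5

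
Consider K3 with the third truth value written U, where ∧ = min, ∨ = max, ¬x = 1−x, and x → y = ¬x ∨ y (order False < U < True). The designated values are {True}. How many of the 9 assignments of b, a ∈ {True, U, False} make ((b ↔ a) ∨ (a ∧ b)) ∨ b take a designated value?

Designated under: (b=True, a=True); (b=True, a=U); (b=True, a=False); (b=False, a=False).

4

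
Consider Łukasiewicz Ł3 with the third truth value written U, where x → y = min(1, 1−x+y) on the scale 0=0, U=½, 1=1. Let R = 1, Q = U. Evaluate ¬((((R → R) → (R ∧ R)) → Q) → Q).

0

R → R = 1 → 1 = 1
R ∧ R = 1 ∧ 1 = 1
(R → R) → (R ∧ R) = 1 → 1 = 1
((R → R) → (R ∧ R)) → Q = 1 → U = U  [min(1, 1−1+½)]
(((R → R) → (R ∧ R)) → Q) → Q = U → U = 1
¬((((R → R) → (R ∧ R)) → Q) → Q) = ¬1 = 0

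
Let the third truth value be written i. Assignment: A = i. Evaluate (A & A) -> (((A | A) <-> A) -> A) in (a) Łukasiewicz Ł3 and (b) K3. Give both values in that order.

1; i

In Łukasiewicz Ł3: A & A = i & i = i
A | A = i | i = i
(A | A) <-> A = i <-> i = 1  [1 − |½−½|]
((A | A) <-> A) -> A = 1 -> i = i
(A & A) -> (((A | A) <-> A) -> A) = i -> i = 1
In K3: A & A = i & i = i
A | A = i | i = i
(A | A) <-> A = i <-> i = i
((A | A) <-> A) -> A = i -> i = i  [~i | i]
(A & A) -> (((A | A) <-> A) -> A) = i -> i = i
They differ because Łukasiewicz Ł3 and K3 treat i differently under implication.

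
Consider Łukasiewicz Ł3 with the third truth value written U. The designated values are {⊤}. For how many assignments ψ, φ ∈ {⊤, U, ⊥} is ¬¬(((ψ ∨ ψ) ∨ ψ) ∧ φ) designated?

Designated under: (ψ=⊤, φ=⊤).

1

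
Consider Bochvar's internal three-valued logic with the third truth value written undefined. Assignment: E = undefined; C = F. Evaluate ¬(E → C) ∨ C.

undefined

E → C = undefined → F = undefined  [any arg is the third value ⇒ result is the third value]
¬(E → C) = ¬undefined = undefined
¬(E → C) ∨ C = undefined ∨ F = undefined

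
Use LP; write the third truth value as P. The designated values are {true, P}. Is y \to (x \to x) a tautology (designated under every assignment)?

Yes

Every assignment of y, x over {true, P, false} gives a value in {true, P}.
In particular, with y=P, x=P: y \to (x \to x) = P.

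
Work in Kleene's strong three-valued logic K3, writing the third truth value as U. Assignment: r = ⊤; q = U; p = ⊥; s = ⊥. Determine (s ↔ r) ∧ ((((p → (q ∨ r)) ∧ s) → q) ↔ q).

⊥

s ↔ r = ⊥ ↔ ⊤ = ⊥
q ∨ r = U ∨ ⊤ = ⊤
p → (q ∨ r) = ⊥ → ⊤ = ⊤
(p → (q ∨ r)) ∧ s = ⊤ ∧ ⊥ = ⊥
((p → (q ∨ r)) ∧ s) → q = ⊥ → U = ⊤
(((p → (q ∨ r)) ∧ s) → q) ↔ q = ⊤ ↔ U = U
(s ↔ r) ∧ ((((p → (q ∨ r)) ∧ s) → q) ↔ q) = ⊥ ∧ U = ⊥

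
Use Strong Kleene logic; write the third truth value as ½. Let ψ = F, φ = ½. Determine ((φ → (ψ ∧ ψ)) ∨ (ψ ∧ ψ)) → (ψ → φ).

T

ψ ∧ ψ = F ∧ F = F
φ → (ψ ∧ ψ) = ½ → F = ½  [¬½ ∨ F]
ψ ∧ ψ = F ∧ F = F
(φ → (ψ ∧ ψ)) ∨ (ψ ∧ ψ) = ½ ∨ F = ½
ψ → φ = F → ½ = T
((φ → (ψ ∧ ψ)) ∨ (ψ ∧ ψ)) → (ψ → φ) = ½ → T = T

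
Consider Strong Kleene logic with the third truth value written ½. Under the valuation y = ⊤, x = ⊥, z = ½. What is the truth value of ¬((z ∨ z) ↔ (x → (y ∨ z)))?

½

z ∨ z = ½ ∨ ½ = ½
y ∨ z = ⊤ ∨ ½ = ⊤
x → (y ∨ z) = ⊥ → ⊤ = ⊤
(z ∨ z) ↔ (x → (y ∨ z)) = ½ ↔ ⊤ = ½
¬((z ∨ z) ↔ (x → (y ∨ z))) = ¬½ = ½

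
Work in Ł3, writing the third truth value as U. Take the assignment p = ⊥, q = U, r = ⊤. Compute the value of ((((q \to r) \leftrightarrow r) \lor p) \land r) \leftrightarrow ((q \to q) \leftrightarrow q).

q \to r = U \to ⊤ = ⊤  [min(1, 1−½+1)]
(q \to r) \leftrightarrow r = ⊤ \leftrightarrow ⊤ = ⊤
((q \to r) \leftrightarrow r) \lor p = ⊤ \lor ⊥ = ⊤
(((q \to r) \leftrightarrow r) \lor p) \land r = ⊤ \land ⊤ = ⊤
q \to q = U \to U = ⊤
(q \to q) \leftrightarrow q = ⊤ \leftrightarrow U = U
((((q \to r) \leftrightarrow r) \lor p) \land r) \leftrightarrow ((q \to q) \leftrightarrow q) = ⊤ \leftrightarrow U = U

U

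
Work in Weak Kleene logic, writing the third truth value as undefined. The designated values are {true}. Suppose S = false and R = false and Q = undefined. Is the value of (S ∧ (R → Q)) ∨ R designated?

No

R → Q = false → undefined = undefined
S ∧ (R → Q) = false ∧ undefined = undefined
(S ∧ (R → Q)) ∨ R = undefined ∨ false = undefined
undefined ∉ {true}.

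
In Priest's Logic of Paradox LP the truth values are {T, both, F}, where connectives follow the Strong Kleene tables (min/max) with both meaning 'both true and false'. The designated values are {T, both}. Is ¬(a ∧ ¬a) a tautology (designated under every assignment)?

Every assignment of a over {T, both, F} gives a value in {T, both}.
In particular, with a=both: ¬(a ∧ ¬a) = both.

Yes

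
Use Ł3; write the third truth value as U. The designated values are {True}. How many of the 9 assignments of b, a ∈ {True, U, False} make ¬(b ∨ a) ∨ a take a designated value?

4

Designated under: (b=True, a=True); (b=U, a=True); (b=False, a=True); (b=False, a=False).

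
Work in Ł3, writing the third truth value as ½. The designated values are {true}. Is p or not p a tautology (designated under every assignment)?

Countermodel: p=½ gives ½, which is not designated.

No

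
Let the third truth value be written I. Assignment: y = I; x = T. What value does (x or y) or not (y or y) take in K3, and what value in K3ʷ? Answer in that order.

In K3: x or y = T or I = T
y or y = I or I = I
not (y or y) = not I = I
(x or y) or not (y or y) = T or I = T
In K3ʷ: x or y = T or I = I
y or y = I or I = I
not (y or y) = not I = I
(x or y) or not (y or y) = I or I = I
They differ because K3 and K3ʷ treat I differently under the binary connectives.

T; I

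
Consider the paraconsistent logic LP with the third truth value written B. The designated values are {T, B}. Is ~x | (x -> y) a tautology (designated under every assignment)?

Countermodel: x=T, y=F gives F, which is not designated.

No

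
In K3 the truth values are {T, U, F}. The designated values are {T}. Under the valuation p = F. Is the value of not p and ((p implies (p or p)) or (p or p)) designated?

not p = not F = T
p or p = F or F = F
p implies (p or p) = F implies F = T
p or p = F or F = F
(p implies (p or p)) or (p or p) = T or F = T
not p and ((p implies (p or p)) or (p or p)) = T and T = T
T ∈ {T}.

Yes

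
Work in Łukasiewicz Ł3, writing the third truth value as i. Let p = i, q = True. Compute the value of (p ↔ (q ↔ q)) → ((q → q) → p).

True

q ↔ q = True ↔ True = True
p ↔ (q ↔ q) = i ↔ True = i  [1 − |½−1|]
q → q = True → True = True
(q → q) → p = True → i = i
(p ↔ (q ↔ q)) → ((q → q) → p) = i → i = True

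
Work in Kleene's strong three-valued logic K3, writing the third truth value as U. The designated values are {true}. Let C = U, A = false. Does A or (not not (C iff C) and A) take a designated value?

No

C iff C = U iff U = U
not (C iff C) = not U = U
not not (C iff C) = not U = U
not not (C iff C) and A = U and false = false
A or (not not (C iff C) and A) = false or false = false
false ∉ {true}.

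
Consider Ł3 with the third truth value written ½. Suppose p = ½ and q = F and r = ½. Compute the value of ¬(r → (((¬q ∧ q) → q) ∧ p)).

F

¬q = ¬F = T
¬q ∧ q = T ∧ F = F
(¬q ∧ q) → q = F → F = T
((¬q ∧ q) → q) ∧ p = T ∧ ½ = ½
r → (((¬q ∧ q) → q) ∧ p) = ½ → ½ = T
¬(r → (((¬q ∧ q) → q) ∧ p)) = ¬T = F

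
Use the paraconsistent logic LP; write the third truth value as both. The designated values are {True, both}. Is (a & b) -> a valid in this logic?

Every assignment of a, b over {True, both, False} gives a value in {True, both}.
In particular, with a=both, b=both: (a & b) -> a = both.

Yes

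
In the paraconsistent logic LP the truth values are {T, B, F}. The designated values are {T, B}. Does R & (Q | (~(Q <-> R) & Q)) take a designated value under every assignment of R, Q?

No

Countermodel: R=T, Q=F gives F, which is not designated.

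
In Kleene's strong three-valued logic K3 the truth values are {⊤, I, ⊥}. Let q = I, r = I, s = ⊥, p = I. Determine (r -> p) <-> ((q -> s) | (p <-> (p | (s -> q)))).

r -> p = I -> I = I
q -> s = I -> ⊥ = I
s -> q = ⊥ -> I = ⊤
p | (s -> q) = I | ⊤ = ⊤
p <-> (p | (s -> q)) = I <-> ⊤ = I
(q -> s) | (p <-> (p | (s -> q))) = I | I = I
(r -> p) <-> ((q -> s) | (p <-> (p | (s -> q)))) = I <-> I = I

I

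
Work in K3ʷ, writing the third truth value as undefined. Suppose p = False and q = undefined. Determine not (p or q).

undefined

p or q = False or undefined = undefined
not (p or q) = not undefined = undefined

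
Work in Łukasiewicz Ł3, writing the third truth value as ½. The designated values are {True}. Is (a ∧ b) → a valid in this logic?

Every assignment of a, b over {True, ½, False} gives a value in {True}.
In particular, with a=½, b=½: (a ∧ b) → a = True.

Yes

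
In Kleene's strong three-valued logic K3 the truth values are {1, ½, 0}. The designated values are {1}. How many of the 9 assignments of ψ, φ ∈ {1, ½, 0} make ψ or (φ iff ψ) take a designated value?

Designated under: (ψ=1, φ=1); (ψ=1, φ=½); (ψ=1, φ=0); (ψ=0, φ=0).

4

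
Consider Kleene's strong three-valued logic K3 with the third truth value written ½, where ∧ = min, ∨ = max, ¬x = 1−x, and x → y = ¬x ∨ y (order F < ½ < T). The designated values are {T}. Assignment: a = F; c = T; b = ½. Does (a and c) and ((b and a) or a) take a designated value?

a and c = F and T = F
b and a = ½ and F = F
(b and a) or a = F or F = F
(a and c) and ((b and a) or a) = F and F = F
F ∉ {T}.

No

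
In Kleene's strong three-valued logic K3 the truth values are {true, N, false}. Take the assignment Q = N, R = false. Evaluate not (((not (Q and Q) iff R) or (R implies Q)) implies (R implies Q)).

Q and Q = N and N = N
not (Q and Q) = not N = N
not (Q and Q) iff R = N iff false = N
R implies Q = false implies N = true  [not false or N]
(not (Q and Q) iff R) or (R implies Q) = N or true = true
R implies Q = false implies N = true
((not (Q and Q) iff R) or (R implies Q)) implies (R implies Q) = true implies true = true
not (((not (Q and Q) iff R) or (R implies Q)) implies (R implies Q)) = not true = false

false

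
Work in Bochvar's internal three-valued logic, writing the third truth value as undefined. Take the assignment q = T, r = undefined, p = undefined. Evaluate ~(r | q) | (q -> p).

undefined

r | q = undefined | T = undefined
~(r | q) = ~undefined = undefined
q -> p = T -> undefined = undefined
~(r | q) | (q -> p) = undefined | undefined = undefined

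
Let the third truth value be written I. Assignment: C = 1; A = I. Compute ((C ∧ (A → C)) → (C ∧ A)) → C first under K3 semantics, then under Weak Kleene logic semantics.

1; I

In K3: A → C = I → 1 = 1
C ∧ (A → C) = 1 ∧ 1 = 1
C ∧ A = 1 ∧ I = I
(C ∧ (A → C)) → (C ∧ A) = 1 → I = I
((C ∧ (A → C)) → (C ∧ A)) → C = I → 1 = 1
In Weak Kleene logic: A → C = I → 1 = I  [any arg is the third value ⇒ result is the third value]
C ∧ (A → C) = 1 ∧ I = I
C ∧ A = 1 ∧ I = I
(C ∧ (A → C)) → (C ∧ A) = I → I = I
((C ∧ (A → C)) → (C ∧ A)) → C = I → 1 = I
They differ because K3 and Weak Kleene logic treat I differently under the binary connectives.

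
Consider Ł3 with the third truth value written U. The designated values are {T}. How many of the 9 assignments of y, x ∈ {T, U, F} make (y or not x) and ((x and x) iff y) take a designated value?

2

Designated under: (y=T, x=T); (y=F, x=F).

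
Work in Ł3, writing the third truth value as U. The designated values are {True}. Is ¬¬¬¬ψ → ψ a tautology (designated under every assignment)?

Every assignment of ψ over {True, U, False} gives a value in {True}.
In particular, with ψ=U: ¬¬¬¬ψ → ψ = True.

Yes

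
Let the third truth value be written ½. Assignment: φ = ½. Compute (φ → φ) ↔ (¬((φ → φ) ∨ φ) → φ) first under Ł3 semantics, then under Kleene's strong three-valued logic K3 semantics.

In Ł3: φ → φ = ½ → ½ = 1  [min(1, 1−½+½)]
φ → φ = ½ → ½ = 1
(φ → φ) ∨ φ = 1 ∨ ½ = 1
¬((φ → φ) ∨ φ) = ¬1 = 0
¬((φ → φ) ∨ φ) → φ = 0 → ½ = 1
(φ → φ) ↔ (¬((φ → φ) ∨ φ) → φ) = 1 ↔ 1 = 1
In Kleene's strong three-valued logic K3: φ → φ = ½ → ½ = ½
φ → φ = ½ → ½ = ½
(φ → φ) ∨ φ = ½ ∨ ½ = ½
¬((φ → φ) ∨ φ) = ¬½ = ½
¬((φ → φ) ∨ φ) → φ = ½ → ½ = ½
(φ → φ) ↔ (¬((φ → φ) ∨ φ) → φ) = ½ ↔ ½ = ½
They differ because Ł3 and Kleene's strong three-valued logic K3 treat ½ differently under implication.

1; ½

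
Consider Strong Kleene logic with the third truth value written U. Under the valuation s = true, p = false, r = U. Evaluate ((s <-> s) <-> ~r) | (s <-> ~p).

s <-> s = true <-> true = true
~r = ~U = U
(s <-> s) <-> ~r = true <-> U = U
~p = ~false = true
s <-> ~p = true <-> true = true
((s <-> s) <-> ~r) | (s <-> ~p) = U | true = true

true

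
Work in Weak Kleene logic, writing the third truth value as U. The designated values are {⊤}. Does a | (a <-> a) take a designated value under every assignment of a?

No

Countermodel: a=U gives U, which is not designated.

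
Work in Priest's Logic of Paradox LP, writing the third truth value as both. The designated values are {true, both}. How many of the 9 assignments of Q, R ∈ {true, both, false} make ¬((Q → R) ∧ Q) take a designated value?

8

Of the 9 assignments, 8 give a value in {true, both}.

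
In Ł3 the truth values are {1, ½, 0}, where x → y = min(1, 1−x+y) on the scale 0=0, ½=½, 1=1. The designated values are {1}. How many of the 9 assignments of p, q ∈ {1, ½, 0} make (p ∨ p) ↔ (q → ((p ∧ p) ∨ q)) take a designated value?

3

Designated under: (p=1, q=1); (p=1, q=½); (p=1, q=0).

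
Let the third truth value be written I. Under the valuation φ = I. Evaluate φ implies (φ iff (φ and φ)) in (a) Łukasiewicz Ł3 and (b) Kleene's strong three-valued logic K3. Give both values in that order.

true; I

In Łukasiewicz Ł3: φ and φ = I and I = I
φ iff (φ and φ) = I iff I = true
φ implies (φ iff (φ and φ)) = I implies true = true
In Kleene's strong three-valued logic K3: φ and φ = I and I = I
φ iff (φ and φ) = I iff I = I
φ implies (φ iff (φ and φ)) = I implies I = I  [not I or I]
They differ because Łukasiewicz Ł3 and Kleene's strong three-valued logic K3 treat I differently under implication.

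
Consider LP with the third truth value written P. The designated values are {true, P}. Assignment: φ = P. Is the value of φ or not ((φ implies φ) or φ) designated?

φ implies φ = P implies P = P
(φ implies φ) or φ = P or P = P
not ((φ implies φ) or φ) = not P = P
φ or not ((φ implies φ) or φ) = P or P = P
P ∈ {true, P}.

Yes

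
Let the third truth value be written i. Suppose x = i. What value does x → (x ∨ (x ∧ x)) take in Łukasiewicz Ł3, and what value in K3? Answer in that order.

⊤; i

In Łukasiewicz Ł3: x ∧ x = i ∧ i = i
x ∨ (x ∧ x) = i ∨ i = i
x → (x ∨ (x ∧ x)) = i → i = ⊤  [min(1, 1−½+½)]
In K3: x ∧ x = i ∧ i = i
x ∨ (x ∧ x) = i ∨ i = i
x → (x ∨ (x ∧ x)) = i → i = i
They differ because Łukasiewicz Ł3 and K3 treat i differently under implication.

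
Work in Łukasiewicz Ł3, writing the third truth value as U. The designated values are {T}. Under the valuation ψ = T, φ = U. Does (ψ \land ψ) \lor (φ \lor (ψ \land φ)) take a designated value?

Yes

ψ \land ψ = T \land T = T
ψ \land φ = T \land U = U
φ \lor (ψ \land φ) = U \lor U = U
(ψ \land ψ) \lor (φ \lor (ψ \land φ)) = T \lor U = T
T ∈ {T}.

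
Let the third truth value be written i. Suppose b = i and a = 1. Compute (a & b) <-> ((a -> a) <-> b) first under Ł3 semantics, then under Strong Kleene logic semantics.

In Ł3: a & b = 1 & i = i
a -> a = 1 -> 1 = 1
(a -> a) <-> b = 1 <-> i = i  [1 − |1−½|]
(a & b) <-> ((a -> a) <-> b) = i <-> i = 1
In Strong Kleene logic: a & b = 1 & i = i
a -> a = 1 -> 1 = 1
(a -> a) <-> b = 1 <-> i = i
(a & b) <-> ((a -> a) <-> b) = i <-> i = i
They differ because Ł3 and Strong Kleene logic treat i differently under implication.

1; i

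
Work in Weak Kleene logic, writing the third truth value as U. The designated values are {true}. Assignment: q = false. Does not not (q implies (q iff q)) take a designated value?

q iff q = false iff false = true
q implies (q iff q) = false implies true = true
not (q implies (q iff q)) = not true = false
not not (q implies (q iff q)) = not false = true
true ∈ {true}.

Yes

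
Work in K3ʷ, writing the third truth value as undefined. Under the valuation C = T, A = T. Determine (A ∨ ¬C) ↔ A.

¬C = ¬T = F
A ∨ ¬C = T ∨ F = T
(A ∨ ¬C) ↔ A = T ↔ T = T

T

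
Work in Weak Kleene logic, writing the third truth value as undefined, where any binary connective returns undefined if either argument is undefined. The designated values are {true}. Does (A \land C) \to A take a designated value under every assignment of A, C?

Countermodel: A=true, C=undefined gives undefined, which is not designated.

No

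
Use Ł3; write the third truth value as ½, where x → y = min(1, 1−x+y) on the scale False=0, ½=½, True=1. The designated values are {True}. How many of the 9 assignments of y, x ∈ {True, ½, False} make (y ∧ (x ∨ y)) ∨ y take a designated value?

Designated under: (y=True, x=True); (y=True, x=½); (y=True, x=False).

3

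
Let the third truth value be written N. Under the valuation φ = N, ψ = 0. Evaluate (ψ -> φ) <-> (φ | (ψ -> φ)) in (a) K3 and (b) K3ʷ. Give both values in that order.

In K3: ψ -> φ = 0 -> N = 1  [~0 | N]
ψ -> φ = 0 -> N = 1
φ | (ψ -> φ) = N | 1 = 1
(ψ -> φ) <-> (φ | (ψ -> φ)) = 1 <-> 1 = 1
In K3ʷ: ψ -> φ = 0 -> N = N  [any arg is the third value ⇒ result is the third value]
ψ -> φ = 0 -> N = N
φ | (ψ -> φ) = N | N = N
(ψ -> φ) <-> (φ | (ψ -> φ)) = N <-> N = N
They differ because K3 and K3ʷ treat N differently under the binary connectives.

1; N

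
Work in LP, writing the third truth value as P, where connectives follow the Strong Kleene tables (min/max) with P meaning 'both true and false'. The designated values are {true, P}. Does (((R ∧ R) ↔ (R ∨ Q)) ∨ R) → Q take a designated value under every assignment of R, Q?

Countermodel: R=true, Q=false gives false, which is not designated.

No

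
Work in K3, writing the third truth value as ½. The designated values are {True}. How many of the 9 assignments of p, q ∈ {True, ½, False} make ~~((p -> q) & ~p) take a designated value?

3

Designated under: (p=False, q=True); (p=False, q=½); (p=False, q=False).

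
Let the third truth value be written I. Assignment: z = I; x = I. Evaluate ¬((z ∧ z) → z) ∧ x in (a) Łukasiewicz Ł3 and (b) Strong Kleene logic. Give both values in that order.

false; I

In Łukasiewicz Ł3: z ∧ z = I ∧ I = I
(z ∧ z) → z = I → I = true  [min(1, 1−½+½)]
¬((z ∧ z) → z) = ¬true = false
¬((z ∧ z) → z) ∧ x = false ∧ I = false
In Strong Kleene logic: z ∧ z = I ∧ I = I
(z ∧ z) → z = I → I = I  [¬I ∨ I]
¬((z ∧ z) → z) = ¬I = I
¬((z ∧ z) → z) ∧ x = I ∧ I = I
They differ because Łukasiewicz Ł3 and Strong Kleene logic treat I differently under implication.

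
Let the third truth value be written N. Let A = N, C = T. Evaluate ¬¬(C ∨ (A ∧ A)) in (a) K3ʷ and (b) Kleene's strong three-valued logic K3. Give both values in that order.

In K3ʷ: A ∧ A = N ∧ N = N
C ∨ (A ∧ A) = T ∨ N = N
¬(C ∨ (A ∧ A)) = ¬N = N
¬¬(C ∨ (A ∧ A)) = ¬N = N
In Kleene's strong three-valued logic K3: A ∧ A = N ∧ N = N
C ∨ (A ∧ A) = T ∨ N = T
¬(C ∨ (A ∧ A)) = ¬T = F
¬¬(C ∨ (A ∧ A)) = ¬F = T
They differ because K3ʷ and Kleene's strong three-valued logic K3 treat N differently under the binary connectives.

N; T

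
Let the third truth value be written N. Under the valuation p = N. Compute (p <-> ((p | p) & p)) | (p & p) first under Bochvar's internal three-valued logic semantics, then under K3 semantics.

In Bochvar's internal three-valued logic: p | p = N | N = N
(p | p) & p = N & N = N
p <-> ((p | p) & p) = N <-> N = N
p & p = N & N = N
(p <-> ((p | p) & p)) | (p & p) = N | N = N
In K3: p | p = N | N = N
(p | p) & p = N & N = N
p <-> ((p | p) & p) = N <-> N = N
p & p = N & N = N
(p <-> ((p | p) & p)) | (p & p) = N | N = N

N; N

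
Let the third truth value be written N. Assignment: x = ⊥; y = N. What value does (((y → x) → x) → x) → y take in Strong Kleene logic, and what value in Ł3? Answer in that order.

In Strong Kleene logic: y → x = N → ⊥ = N  [¬N ∨ ⊥]
(y → x) → x = N → ⊥ = N
((y → x) → x) → x = N → ⊥ = N
(((y → x) → x) → x) → y = N → N = N
In Ł3: y → x = N → ⊥ = N  [min(1, 1−½+0)]
(y → x) → x = N → ⊥ = N
((y → x) → x) → x = N → ⊥ = N
(((y → x) → x) → x) → y = N → N = ⊤
They differ because Strong Kleene logic and Ł3 treat N differently under implication.

N; ⊤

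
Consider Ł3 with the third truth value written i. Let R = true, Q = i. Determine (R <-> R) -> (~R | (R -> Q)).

R <-> R = true <-> true = true
~R = ~true = false
R -> Q = true -> i = i  [min(1, 1−1+½)]
~R | (R -> Q) = false | i = i
(R <-> R) -> (~R | (R -> Q)) = true -> i = i

i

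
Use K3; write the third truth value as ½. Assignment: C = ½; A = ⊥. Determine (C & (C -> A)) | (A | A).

C -> A = ½ -> ⊥ = ½  [~½ | ⊥]
C & (C -> A) = ½ & ½ = ½
A | A = ⊥ | ⊥ = ⊥
(C & (C -> A)) | (A | A) = ½ | ⊥ = ½

½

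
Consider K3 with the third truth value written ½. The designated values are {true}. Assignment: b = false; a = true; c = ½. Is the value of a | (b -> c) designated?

Yes

b -> c = false -> ½ = true
a | (b -> c) = true | true = true
true ∈ {true}.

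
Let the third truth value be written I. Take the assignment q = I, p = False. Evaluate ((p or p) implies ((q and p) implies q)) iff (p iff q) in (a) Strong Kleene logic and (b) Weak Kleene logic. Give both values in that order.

I; I

In Strong Kleene logic: p or p = False or False = False
q and p = I and False = False
(q and p) implies q = False implies I = True  [not False or I]
(p or p) implies ((q and p) implies q) = False implies True = True
p iff q = False iff I = I
((p or p) implies ((q and p) implies q)) iff (p iff q) = True iff I = I
In Weak Kleene logic: p or p = False or False = False
q and p = I and False = I
(q and p) implies q = I implies I = I  [any arg is the third value ⇒ result is the third value]
(p or p) implies ((q and p) implies q) = False implies I = I
p iff q = False iff I = I
((p or p) implies ((q and p) implies q)) iff (p iff q) = I iff I = I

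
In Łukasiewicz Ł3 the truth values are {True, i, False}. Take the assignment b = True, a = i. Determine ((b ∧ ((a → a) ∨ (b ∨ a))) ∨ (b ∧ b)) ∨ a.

a → a = i → i = True  [min(1, 1−½+½)]
b ∨ a = True ∨ i = True
(a → a) ∨ (b ∨ a) = True ∨ True = True
b ∧ ((a → a) ∨ (b ∨ a)) = True ∧ True = True
b ∧ b = True ∧ True = True
(b ∧ ((a → a) ∨ (b ∨ a))) ∨ (b ∧ b) = True ∨ True = True
((b ∧ ((a → a) ∨ (b ∨ a))) ∨ (b ∧ b)) ∨ a = True ∨ i = True

True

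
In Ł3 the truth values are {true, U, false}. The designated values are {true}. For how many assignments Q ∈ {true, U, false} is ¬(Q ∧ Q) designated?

1

Q=true: false ·
Q=U: U ·
Q=false: true ✓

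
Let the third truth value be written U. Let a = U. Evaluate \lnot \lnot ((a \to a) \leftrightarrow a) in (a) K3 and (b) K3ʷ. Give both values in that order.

U; U

In K3: a \to a = U \to U = U  [\lnot U \lor U]
(a \to a) \leftrightarrow a = U \leftrightarrow U = U
\lnot ((a \to a) \leftrightarrow a) = \lnot U = U
\lnot \lnot ((a \to a) \leftrightarrow a) = \lnot U = U
In K3ʷ: a \to a = U \to U = U  [any arg is the third value ⇒ result is the third value]
(a \to a) \leftrightarrow a = U \leftrightarrow U = U
\lnot ((a \to a) \leftrightarrow a) = \lnot U = U
\lnot \lnot ((a \to a) \leftrightarrow a) = \lnot U = U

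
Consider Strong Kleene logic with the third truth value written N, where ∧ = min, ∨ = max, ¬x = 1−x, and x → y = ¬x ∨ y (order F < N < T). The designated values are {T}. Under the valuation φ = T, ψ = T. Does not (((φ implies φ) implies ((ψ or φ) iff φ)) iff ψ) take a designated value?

No

φ implies φ = T implies T = T
ψ or φ = T or T = T
(ψ or φ) iff φ = T iff T = T
(φ implies φ) implies ((ψ or φ) iff φ) = T implies T = T
((φ implies φ) implies ((ψ or φ) iff φ)) iff ψ = T iff T = T
not (((φ implies φ) implies ((ψ or φ) iff φ)) iff ψ) = not T = F
F ∉ {T}.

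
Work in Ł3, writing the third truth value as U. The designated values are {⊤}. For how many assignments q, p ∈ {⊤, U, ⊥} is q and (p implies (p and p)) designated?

3

Designated under: (q=⊤, p=⊤); (q=⊤, p=U); (q=⊤, p=⊥).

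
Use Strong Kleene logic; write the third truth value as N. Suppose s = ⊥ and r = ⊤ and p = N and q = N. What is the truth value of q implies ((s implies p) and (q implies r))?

⊤

s implies p = ⊥ implies N = ⊤  [not ⊥ or N]
q implies r = N implies ⊤ = ⊤
(s implies p) and (q implies r) = ⊤ and ⊤ = ⊤
q implies ((s implies p) and (q implies r)) = N implies ⊤ = ⊤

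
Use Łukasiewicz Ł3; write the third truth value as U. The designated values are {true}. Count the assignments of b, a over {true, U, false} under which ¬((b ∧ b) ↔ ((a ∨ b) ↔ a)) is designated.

Designated under: (b=true, a=false); (b=false, a=true); (b=false, a=U); (b=false, a=false).

4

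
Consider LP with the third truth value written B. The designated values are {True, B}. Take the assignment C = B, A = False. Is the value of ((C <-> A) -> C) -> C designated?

C <-> A = B <-> False = B
(C <-> A) -> C = B -> B = B  [~B | B]
((C <-> A) -> C) -> C = B -> B = B
B ∈ {True, B}.

Yes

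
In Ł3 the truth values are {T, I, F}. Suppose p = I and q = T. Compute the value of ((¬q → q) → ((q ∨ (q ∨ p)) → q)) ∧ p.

I

¬q = ¬T = F
¬q → q = F → T = T
q ∨ p = T ∨ I = T
q ∨ (q ∨ p) = T ∨ T = T
(q ∨ (q ∨ p)) → q = T → T = T
(¬q → q) → ((q ∨ (q ∨ p)) → q) = T → T = T
((¬q → q) → ((q ∨ (q ∨ p)) → q)) ∧ p = T ∧ I = I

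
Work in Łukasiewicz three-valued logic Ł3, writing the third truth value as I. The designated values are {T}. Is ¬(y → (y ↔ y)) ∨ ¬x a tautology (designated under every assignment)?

Countermodel: y=T, x=T gives F, which is not designated.

No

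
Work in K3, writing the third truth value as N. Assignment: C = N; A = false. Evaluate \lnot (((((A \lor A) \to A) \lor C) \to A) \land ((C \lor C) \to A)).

true

A \lor A = false \lor false = false
(A \lor A) \to A = false \to false = true
((A \lor A) \to A) \lor C = true \lor N = true
(((A \lor A) \to A) \lor C) \to A = true \to false = false
C \lor C = N \lor N = N
(C \lor C) \to A = N \to false = N
((((A \lor A) \to A) \lor C) \to A) \land ((C \lor C) \to A) = false \land N = false
\lnot (((((A \lor A) \to A) \lor C) \to A) \land ((C \lor C) \to A)) = \lnot false = true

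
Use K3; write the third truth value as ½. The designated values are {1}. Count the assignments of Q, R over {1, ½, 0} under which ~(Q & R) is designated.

Of the 9 assignments, 5 give a value in {1}.

5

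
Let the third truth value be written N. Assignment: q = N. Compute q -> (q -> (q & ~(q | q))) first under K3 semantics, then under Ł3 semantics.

In K3: q | q = N | N = N
~(q | q) = ~N = N
q & ~(q | q) = N & N = N
q -> (q & ~(q | q)) = N -> N = N  [~N | N]
q -> (q -> (q & ~(q | q))) = N -> N = N
In Ł3: q | q = N | N = N
~(q | q) = ~N = N
q & ~(q | q) = N & N = N
q -> (q & ~(q | q)) = N -> N = T  [min(1, 1−½+½)]
q -> (q -> (q & ~(q | q))) = N -> T = T
They differ because K3 and Ł3 treat N differently under implication.

N; T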